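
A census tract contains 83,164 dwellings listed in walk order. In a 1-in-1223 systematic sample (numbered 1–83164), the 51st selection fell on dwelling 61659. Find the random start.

509

k = 1223
r = 61659 − (51−1)×1223 = 61659 − 61150 = 509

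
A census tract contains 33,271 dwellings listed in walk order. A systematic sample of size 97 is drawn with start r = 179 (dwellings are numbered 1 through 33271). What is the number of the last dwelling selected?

k = 33271/97 = 343
97th selection = r + (97−1)·k = 179 + 96×343 = 179 + 32928 = 33107

33107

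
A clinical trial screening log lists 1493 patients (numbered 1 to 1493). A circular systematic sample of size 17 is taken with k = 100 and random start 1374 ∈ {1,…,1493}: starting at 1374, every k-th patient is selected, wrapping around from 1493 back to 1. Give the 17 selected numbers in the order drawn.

1374, 1474, 81, 181, 281, 381, 481, 581, 681, 781, 881, 981, 1081, 1181, 1281, 1381, 1481

Selection 1: 1374
Selection 2: 1374 + 100 = 1474
Selection 3: 1474 + 100 = 1574 → 1574 − 1493 = 81
Selection 4: 81 + 100 = 181
Selection 5: 181 + 100 = 281
Selection 6: 281 + 100 = 381
Selection 7: 381 + 100 = 481
Selection 8: 481 + 100 = 581
Selection 9: 581 + 100 = 681
Selection 10: 681 + 100 = 781
Selection 11: 781 + 100 = 881
Selection 12: 881 + 100 = 981
Selection 13: 981 + 100 = 1081
Selection 14: 1081 + 100 = 1181
Selection 15: 1181 + 100 = 1281
Selection 16: 1281 + 100 = 1381
Selection 17: 1381 + 100 = 1481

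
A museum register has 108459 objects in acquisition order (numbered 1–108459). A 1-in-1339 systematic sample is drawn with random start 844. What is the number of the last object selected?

k = 1339
81st selection = r + (81−1)·k = 844 + 80×1339 = 844 + 107120 = 107964

107964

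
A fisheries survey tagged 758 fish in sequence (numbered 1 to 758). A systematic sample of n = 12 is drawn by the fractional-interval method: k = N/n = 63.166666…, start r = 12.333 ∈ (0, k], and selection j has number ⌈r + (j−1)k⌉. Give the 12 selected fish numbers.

13, 76, 139, 202, 265, 329, 392, 455, 518, 581, 644, 708

j=1: r + 0k = 12.333 → ⌈·⌉ = 13
j=2: r + 1k = 75.499666… → ⌈·⌉ = 76
j=3: r + 2k = 138.666333… → ⌈·⌉ = 139
j=4: r + 3k = 201.833 → ⌈·⌉ = 202
j=5: r + 4k = 264.999666… → ⌈·⌉ = 265
j=6: r + 5k = 328.166333… → ⌈·⌉ = 329
j=7: r + 6k = 391.333 → ⌈·⌉ = 392
j=8: r + 7k = 454.499666… → ⌈·⌉ = 455
j=9: r + 8k = 517.666333… → ⌈·⌉ = 518
j=10: r + 9k = 580.833 → ⌈·⌉ = 581
j=11: r + 10k = 643.999666… → ⌈·⌉ = 644
j=12: r + 11k = 707.166333… → ⌈·⌉ = 708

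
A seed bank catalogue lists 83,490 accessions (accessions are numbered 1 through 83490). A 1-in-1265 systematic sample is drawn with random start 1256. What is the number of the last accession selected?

83481

k = 1265
66th selection = r + (66−1)·k = 1256 + 65×1265 = 1256 + 82225 = 83481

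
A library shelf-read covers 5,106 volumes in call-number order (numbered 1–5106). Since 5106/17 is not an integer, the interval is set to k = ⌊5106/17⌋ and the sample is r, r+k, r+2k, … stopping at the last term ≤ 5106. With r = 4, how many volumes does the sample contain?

18

k = ⌊5106/17⌋ = 300
Achieved size = ⌊(5106 − 4)/300⌋ + 1 = ⌊5102/300⌋ + 1 = 17 + 1 = 18
(last selection: 4 + 17×300 = 5104 ≤ 5106; next would be 5404 > 5106)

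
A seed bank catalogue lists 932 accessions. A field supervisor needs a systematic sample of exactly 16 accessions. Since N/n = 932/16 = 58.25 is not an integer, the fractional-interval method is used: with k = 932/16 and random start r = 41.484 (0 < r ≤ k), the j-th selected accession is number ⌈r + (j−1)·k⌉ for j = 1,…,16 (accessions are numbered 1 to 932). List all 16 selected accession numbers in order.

j=1: r + 0k = 41.484 → ⌈·⌉ = 42
j=2: r + 1k = 99.734 → ⌈·⌉ = 100
j=3: r + 2k = 157.984 → ⌈·⌉ = 158
j=4: r + 3k = 216.234 → ⌈·⌉ = 217
j=5: r + 4k = 274.484 → ⌈·⌉ = 275
j=6: r + 5k = 332.734 → ⌈·⌉ = 333
j=7: r + 6k = 390.984 → ⌈·⌉ = 391
j=8: r + 7k = 449.234 → ⌈·⌉ = 450
j=9: r + 8k = 507.484 → ⌈·⌉ = 508
j=10: r + 9k = 565.734 → ⌈·⌉ = 566
j=11: r + 10k = 623.984 → ⌈·⌉ = 624
j=12: r + 11k = 682.234 → ⌈·⌉ = 683
j=13: r + 12k = 740.484 → ⌈·⌉ = 741
j=14: r + 13k = 798.734 → ⌈·⌉ = 799
j=15: r + 14k = 856.984 → ⌈·⌉ = 857
j=16: r + 15k = 915.234 → ⌈·⌉ = 916

42, 100, 158, 217, 275, 333, 391, 450, 508, 566, 624, 683, 741, 799, 857, 916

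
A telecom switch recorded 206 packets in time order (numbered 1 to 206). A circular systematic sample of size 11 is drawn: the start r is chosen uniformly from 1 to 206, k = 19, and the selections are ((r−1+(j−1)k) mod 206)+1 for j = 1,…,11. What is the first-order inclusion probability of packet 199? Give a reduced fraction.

For each position j, as r ranges over 1…206 the j-th selection hits every packet exactly once, so packet 199 is selected for exactly 11 of the 206 starts.
Inclusion probability = 11/206.

11/206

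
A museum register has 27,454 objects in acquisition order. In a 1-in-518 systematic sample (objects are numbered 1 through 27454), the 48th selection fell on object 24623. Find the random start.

277

k = 518
r = 24623 − (48−1)×518 = 24623 − 24346 = 277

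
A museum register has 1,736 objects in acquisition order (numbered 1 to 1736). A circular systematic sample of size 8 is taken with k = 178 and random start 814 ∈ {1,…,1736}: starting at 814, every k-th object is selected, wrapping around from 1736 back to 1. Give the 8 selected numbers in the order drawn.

Selection 1: 814
Selection 2: 814 + 178 = 992
Selection 3: 992 + 178 = 1170
Selection 4: 1170 + 178 = 1348
Selection 5: 1348 + 178 = 1526
Selection 6: 1526 + 178 = 1704
Selection 7: 1704 + 178 = 1882 → 1882 − 1736 = 146
Selection 8: 146 + 178 = 324

814, 992, 1170, 1348, 1526, 1704, 146, 324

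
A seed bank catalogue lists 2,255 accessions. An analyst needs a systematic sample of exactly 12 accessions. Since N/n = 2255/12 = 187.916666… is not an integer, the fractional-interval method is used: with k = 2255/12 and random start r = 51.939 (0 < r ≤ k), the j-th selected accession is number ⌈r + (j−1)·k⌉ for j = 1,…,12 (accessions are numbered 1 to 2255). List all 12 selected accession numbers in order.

52, 240, 428, 616, 804, 992, 1180, 1368, 1556, 1744, 1932, 2120

j=1: r + 0k = 51.939 → ⌈·⌉ = 52
j=2: r + 1k = 239.855666… → ⌈·⌉ = 240
j=3: r + 2k = 427.772333… → ⌈·⌉ = 428
j=4: r + 3k = 615.689 → ⌈·⌉ = 616
j=5: r + 4k = 803.605666… → ⌈·⌉ = 804
j=6: r + 5k = 991.522333… → ⌈·⌉ = 992
j=7: r + 6k = 1179.439 → ⌈·⌉ = 1180
j=8: r + 7k = 1367.355666… → ⌈·⌉ = 1368
j=9: r + 8k = 1555.272333… → ⌈·⌉ = 1556
j=10: r + 9k = 1743.189 → ⌈·⌉ = 1744
j=11: r + 10k = 1931.105666… → ⌈·⌉ = 1932
j=12: r + 11k = 2119.022333… → ⌈·⌉ = 2120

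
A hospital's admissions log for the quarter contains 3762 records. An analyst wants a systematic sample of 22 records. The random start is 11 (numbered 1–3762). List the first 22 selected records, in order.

11, 182, 353, 524, 695, 866, 1037, 1208, 1379, 1550, 1721, 1892, 2063, 2234, 2405, 2576, 2747, 2918, 3089, 3260, 3431, 3602

k = N/n = 3762/22 = 171
record 1: 11
record 2: 11 + 171 = 182
record 3: 182 + 171 = 353
record 4: 353 + 171 = 524
record 5: 524 + 171 = 695
record 6: 695 + 171 = 866
record 7: 866 + 171 = 1037
record 8: 1037 + 171 = 1208
record 9: 1208 + 171 = 1379
record 10: 1379 + 171 = 1550
record 11: 1550 + 171 = 1721
record 12: 1721 + 171 = 1892
record 13: 1892 + 171 = 2063
record 14: 2063 + 171 = 2234
record 15: 2234 + 171 = 2405
record 16: 2405 + 171 = 2576
record 17: 2576 + 171 = 2747
record 18: 2747 + 171 = 2918
record 19: 2918 + 171 = 3089
record 20: 3089 + 171 = 3260
record 21: 3260 + 171 = 3431
record 22: 3431 + 171 = 3602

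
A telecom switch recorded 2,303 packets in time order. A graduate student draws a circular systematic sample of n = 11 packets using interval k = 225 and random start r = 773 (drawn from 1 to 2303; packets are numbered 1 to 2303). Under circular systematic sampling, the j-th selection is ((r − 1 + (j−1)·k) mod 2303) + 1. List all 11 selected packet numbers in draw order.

Selection 1: 773
Selection 2: 773 + 225 = 998
Selection 3: 998 + 225 = 1223
Selection 4: 1223 + 225 = 1448
Selection 5: 1448 + 225 = 1673
Selection 6: 1673 + 225 = 1898
Selection 7: 1898 + 225 = 2123
Selection 8: 2123 + 225 = 2348 → 2348 − 2303 = 45
Selection 9: 45 + 225 = 270
Selection 10: 270 + 225 = 495
Selection 11: 495 + 225 = 720

773, 998, 1223, 1448, 1673, 1898, 2123, 45, 270, 495, 720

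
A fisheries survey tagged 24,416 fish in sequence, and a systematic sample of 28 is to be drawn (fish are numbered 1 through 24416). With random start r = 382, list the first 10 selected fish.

k = N/n = 24416/28 = 872
fish 1: 382
fish 2: 382 + 872 = 1254
fish 3: 1254 + 872 = 2126
fish 4: 2126 + 872 = 2998
fish 5: 2998 + 872 = 3870
fish 6: 3870 + 872 = 4742
fish 7: 4742 + 872 = 5614
fish 8: 5614 + 872 = 6486
fish 9: 6486 + 872 = 7358
fish 10: 7358 + 872 = 8230

382, 1254, 2126, 2998, 3870, 4742, 5614, 6486, 7358, 8230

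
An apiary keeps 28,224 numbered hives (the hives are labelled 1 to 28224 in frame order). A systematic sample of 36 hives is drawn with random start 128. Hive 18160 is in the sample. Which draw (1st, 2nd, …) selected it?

k = 28224/36 = 784
position = (18160 − 128)/784 + 1 = 18032/784 + 1 = 23 + 1 = 24

24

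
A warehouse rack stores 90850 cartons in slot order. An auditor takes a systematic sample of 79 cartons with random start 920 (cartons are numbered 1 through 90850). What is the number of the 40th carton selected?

k = 90850/79 = 1150
40th selection = r + (40−1)·k = 920 + 39×1150 = 920 + 44850 = 45770

45770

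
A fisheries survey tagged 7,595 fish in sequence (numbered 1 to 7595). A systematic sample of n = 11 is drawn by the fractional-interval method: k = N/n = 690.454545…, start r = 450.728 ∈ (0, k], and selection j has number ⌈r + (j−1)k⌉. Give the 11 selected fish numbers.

451, 1142, 1832, 2523, 3213, 3904, 4594, 5284, 5975, 6665, 7356

j=1: r + 0k = 450.728 → ⌈·⌉ = 451
j=2: r + 1k = 1141.182545… → ⌈·⌉ = 1142
j=3: r + 2k = 1831.637090… → ⌈·⌉ = 1832
j=4: r + 3k = 2522.091636… → ⌈·⌉ = 2523
j=5: r + 4k = 3212.546181… → ⌈·⌉ = 3213
j=6: r + 5k = 3903.000727… → ⌈·⌉ = 3904
j=7: r + 6k = 4593.455272… → ⌈·⌉ = 4594
j=8: r + 7k = 5283.909818… → ⌈·⌉ = 5284
j=9: r + 8k = 5974.364363… → ⌈·⌉ = 5975
j=10: r + 9k = 6664.818909… → ⌈·⌉ = 6665
j=11: r + 10k = 7355.273454… → ⌈·⌉ = 7356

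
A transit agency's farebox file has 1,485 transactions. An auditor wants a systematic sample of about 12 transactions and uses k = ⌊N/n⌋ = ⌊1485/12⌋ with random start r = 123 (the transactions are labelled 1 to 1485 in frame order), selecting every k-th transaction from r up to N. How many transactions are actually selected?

12

k = ⌊1485/12⌋ = 123
Achieved size = ⌊(1485 − 123)/123⌋ + 1 = ⌊1362/123⌋ + 1 = 11 + 1 = 12
(last selection: 123 + 11×123 = 1476 ≤ 1485; next would be 1599 > 1485)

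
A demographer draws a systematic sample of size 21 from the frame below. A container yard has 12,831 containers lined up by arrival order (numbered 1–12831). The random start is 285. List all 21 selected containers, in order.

k = N/n = 12831/21 = 611
container 1: 285
container 2: 285 + 611 = 896
container 3: 896 + 611 = 1507
container 4: 1507 + 611 = 2118
container 5: 2118 + 611 = 2729
container 6: 2729 + 611 = 3340
container 7: 3340 + 611 = 3951
container 8: 3951 + 611 = 4562
container 9: 4562 + 611 = 5173
container 10: 5173 + 611 = 5784
container 11: 5784 + 611 = 6395
container 12: 6395 + 611 = 7006
container 13: 7006 + 611 = 7617
container 14: 7617 + 611 = 8228
container 15: 8228 + 611 = 8839
container 16: 8839 + 611 = 9450
container 17: 9450 + 611 = 10061
container 18: 10061 + 611 = 10672
container 19: 10672 + 611 = 11283
container 20: 11283 + 611 = 11894
container 21: 11894 + 611 = 12505

285, 896, 1507, 2118, 2729, 3340, 3951, 4562, 5173, 5784, 6395, 7006, 7617, 8228, 8839, 9450, 10061, 10672, 11283, 11894, 12505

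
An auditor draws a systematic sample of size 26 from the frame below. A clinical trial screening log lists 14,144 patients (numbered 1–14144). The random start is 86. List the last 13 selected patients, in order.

7158, 7702, 8246, 8790, 9334, 9878, 10422, 10966, 11510, 12054, 12598, 13142, 13686

k = N/n = 14144/26 = 544
14th selection = 86 + 13×544 = 7158
15th: 7158 + 544 = 7702
16th: 7702 + 544 = 8246
17th: 8246 + 544 = 8790
18th: 8790 + 544 = 9334
19th: 9334 + 544 = 9878
20th: 9878 + 544 = 10422
21st: 10422 + 544 = 10966
22nd: 10966 + 544 = 11510
23rd: 11510 + 544 = 12054
24th: 12054 + 544 = 12598
25th: 12598 + 544 = 13142
26th: 13142 + 544 = 13686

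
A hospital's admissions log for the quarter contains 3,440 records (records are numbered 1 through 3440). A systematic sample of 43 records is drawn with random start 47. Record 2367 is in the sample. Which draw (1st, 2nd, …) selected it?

30

k = 3440/43 = 80
position = (2367 − 47)/80 + 1 = 2320/80 + 1 = 29 + 1 = 30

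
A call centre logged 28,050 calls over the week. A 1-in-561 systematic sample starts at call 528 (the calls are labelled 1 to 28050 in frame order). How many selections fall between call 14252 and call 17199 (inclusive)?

k = 561
First selection ≥ 14252: 528 + ⌈(14252−528)/561⌉·561 = 528 + 25×561 = 14553
Last selection ≤ 17199: 528 + ⌊(17199−528)/561⌋·561 = 528 + 29×561 = 16797
Count = 29 − 25 + 1 = 5

5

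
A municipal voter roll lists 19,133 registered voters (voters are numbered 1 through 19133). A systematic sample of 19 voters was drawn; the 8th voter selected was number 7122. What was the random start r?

73

k = 19133/19 = 1007
r = 7122 − (8−1)×1007 = 7122 − 7049 = 73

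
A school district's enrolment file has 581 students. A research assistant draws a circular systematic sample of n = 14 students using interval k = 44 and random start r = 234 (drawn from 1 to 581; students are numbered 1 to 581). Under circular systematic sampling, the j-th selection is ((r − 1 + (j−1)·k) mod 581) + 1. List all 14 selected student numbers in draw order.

234, 278, 322, 366, 410, 454, 498, 542, 5, 49, 93, 137, 181, 225

Selection 1: 234
Selection 2: 234 + 44 = 278
Selection 3: 278 + 44 = 322
Selection 4: 322 + 44 = 366
Selection 5: 366 + 44 = 410
Selection 6: 410 + 44 = 454
Selection 7: 454 + 44 = 498
Selection 8: 498 + 44 = 542
Selection 9: 542 + 44 = 586 → 586 − 581 = 5
Selection 10: 5 + 44 = 49
Selection 11: 49 + 44 = 93
Selection 12: 93 + 44 = 137
Selection 13: 137 + 44 = 181
Selection 14: 181 + 44 = 225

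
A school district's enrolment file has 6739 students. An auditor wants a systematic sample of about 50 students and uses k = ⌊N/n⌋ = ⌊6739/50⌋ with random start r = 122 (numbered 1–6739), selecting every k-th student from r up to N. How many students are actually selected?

k = ⌊6739/50⌋ = 134
Achieved size = ⌊(6739 − 122)/134⌋ + 1 = ⌊6617/134⌋ + 1 = 49 + 1 = 50
(last selection: 122 + 49×134 = 6688 ≤ 6739; next would be 6822 > 6739)

50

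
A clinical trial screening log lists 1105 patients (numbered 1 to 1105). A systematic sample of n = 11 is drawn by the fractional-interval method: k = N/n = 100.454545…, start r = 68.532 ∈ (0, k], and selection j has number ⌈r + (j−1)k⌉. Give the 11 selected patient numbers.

j=1: r + 0k = 68.532 → ⌈·⌉ = 69
j=2: r + 1k = 168.986545… → ⌈·⌉ = 169
j=3: r + 2k = 269.441090… → ⌈·⌉ = 270
j=4: r + 3k = 369.895636… → ⌈·⌉ = 370
j=5: r + 4k = 470.350181… → ⌈·⌉ = 471
j=6: r + 5k = 570.804727… → ⌈·⌉ = 571
j=7: r + 6k = 671.259272… → ⌈·⌉ = 672
j=8: r + 7k = 771.713818… → ⌈·⌉ = 772
j=9: r + 8k = 872.168363… → ⌈·⌉ = 873
j=10: r + 9k = 972.622909… → ⌈·⌉ = 973
j=11: r + 10k = 1073.077454… → ⌈·⌉ = 1074

69, 169, 270, 370, 471, 571, 672, 772, 873, 973, 1074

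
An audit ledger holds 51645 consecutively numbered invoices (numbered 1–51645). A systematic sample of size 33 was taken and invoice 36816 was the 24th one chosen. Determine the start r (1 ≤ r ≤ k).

821

k = 51645/33 = 1565
r = 36816 − (24−1)×1565 = 36816 − 35995 = 821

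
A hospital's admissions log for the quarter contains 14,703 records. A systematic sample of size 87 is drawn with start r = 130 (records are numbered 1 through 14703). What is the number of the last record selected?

14664

k = 14703/87 = 169
87th selection = r + (87−1)·k = 130 + 86×169 = 130 + 14534 = 14664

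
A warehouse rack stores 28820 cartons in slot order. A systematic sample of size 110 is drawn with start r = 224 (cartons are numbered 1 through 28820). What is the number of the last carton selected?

28782

k = 28820/110 = 262
110th selection = r + (110−1)·k = 224 + 109×262 = 224 + 28558 = 28782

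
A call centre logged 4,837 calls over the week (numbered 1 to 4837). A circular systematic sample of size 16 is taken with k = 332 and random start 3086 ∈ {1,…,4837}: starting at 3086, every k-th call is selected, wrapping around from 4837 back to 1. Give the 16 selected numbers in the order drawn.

3086, 3418, 3750, 4082, 4414, 4746, 241, 573, 905, 1237, 1569, 1901, 2233, 2565, 2897, 3229

Selection 1: 3086
Selection 2: 3086 + 332 = 3418
Selection 3: 3418 + 332 = 3750
Selection 4: 3750 + 332 = 4082
Selection 5: 4082 + 332 = 4414
Selection 6: 4414 + 332 = 4746
Selection 7: 4746 + 332 = 5078 → 5078 − 4837 = 241
Selection 8: 241 + 332 = 573
Selection 9: 573 + 332 = 905
Selection 10: 905 + 332 = 1237
Selection 11: 1237 + 332 = 1569
Selection 12: 1569 + 332 = 1901
Selection 13: 1901 + 332 = 2233
Selection 14: 2233 + 332 = 2565
Selection 15: 2565 + 332 = 2897
Selection 16: 2897 + 332 = 3229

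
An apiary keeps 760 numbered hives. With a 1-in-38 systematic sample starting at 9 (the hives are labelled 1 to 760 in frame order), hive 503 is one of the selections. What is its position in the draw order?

14

k = 38
position = (503 − 9)/38 + 1 = 494/38 + 1 = 13 + 1 = 14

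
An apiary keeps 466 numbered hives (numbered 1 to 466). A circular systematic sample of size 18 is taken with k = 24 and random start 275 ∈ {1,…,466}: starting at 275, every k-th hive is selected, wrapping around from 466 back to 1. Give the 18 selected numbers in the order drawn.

275, 299, 323, 347, 371, 395, 419, 443, 1, 25, 49, 73, 97, 121, 145, 169, 193, 217

Selection 1: 275
Selection 2: 275 + 24 = 299
Selection 3: 299 + 24 = 323
Selection 4: 323 + 24 = 347
Selection 5: 347 + 24 = 371
Selection 6: 371 + 24 = 395
Selection 7: 395 + 24 = 419
Selection 8: 419 + 24 = 443
Selection 9: 443 + 24 = 467 → 467 − 466 = 1
Selection 10: 1 + 24 = 25
Selection 11: 25 + 24 = 49
Selection 12: 49 + 24 = 73
Selection 13: 73 + 24 = 97
Selection 14: 97 + 24 = 121
Selection 15: 121 + 24 = 145
Selection 16: 145 + 24 = 169
Selection 17: 169 + 24 = 193
Selection 18: 193 + 24 = 217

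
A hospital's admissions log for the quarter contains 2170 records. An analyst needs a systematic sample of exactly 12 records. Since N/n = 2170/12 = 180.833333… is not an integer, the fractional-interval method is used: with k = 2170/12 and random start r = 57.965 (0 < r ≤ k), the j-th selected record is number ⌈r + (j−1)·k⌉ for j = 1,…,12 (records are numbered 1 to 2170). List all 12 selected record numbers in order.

58, 239, 420, 601, 782, 963, 1143, 1324, 1505, 1686, 1867, 2048

j=1: r + 0k = 57.965 → ⌈·⌉ = 58
j=2: r + 1k = 238.798333… → ⌈·⌉ = 239
j=3: r + 2k = 419.631666… → ⌈·⌉ = 420
j=4: r + 3k = 600.465 → ⌈·⌉ = 601
j=5: r + 4k = 781.298333… → ⌈·⌉ = 782
j=6: r + 5k = 962.131666… → ⌈·⌉ = 963
j=7: r + 6k = 1142.965 → ⌈·⌉ = 1143
j=8: r + 7k = 1323.798333… → ⌈·⌉ = 1324
j=9: r + 8k = 1504.631666… → ⌈·⌉ = 1505
j=10: r + 9k = 1685.465 → ⌈·⌉ = 1686
j=11: r + 10k = 1866.298333… → ⌈·⌉ = 1867
j=12: r + 11k = 2047.131666… → ⌈·⌉ = 2048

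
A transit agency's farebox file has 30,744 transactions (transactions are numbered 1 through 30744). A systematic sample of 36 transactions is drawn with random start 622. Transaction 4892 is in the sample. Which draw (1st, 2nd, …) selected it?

6

k = 30744/36 = 854
position = (4892 − 622)/854 + 1 = 4270/854 + 1 = 5 + 1 = 6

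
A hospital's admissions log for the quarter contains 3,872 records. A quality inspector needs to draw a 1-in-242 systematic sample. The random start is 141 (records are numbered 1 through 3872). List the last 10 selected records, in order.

1593, 1835, 2077, 2319, 2561, 2803, 3045, 3287, 3529, 3771

7th selection = 141 + 6×242 = 1593
8th: 1593 + 242 = 1835
9th: 1835 + 242 = 2077
10th: 2077 + 242 = 2319
11th: 2319 + 242 = 2561
12th: 2561 + 242 = 2803
13th: 2803 + 242 = 3045
14th: 3045 + 242 = 3287
15th: 3287 + 242 = 3529
16th: 3529 + 242 = 3771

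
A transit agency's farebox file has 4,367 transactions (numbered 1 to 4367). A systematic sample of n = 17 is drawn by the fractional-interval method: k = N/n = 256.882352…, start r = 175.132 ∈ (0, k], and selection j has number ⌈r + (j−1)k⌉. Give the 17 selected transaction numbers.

176, 433, 689, 946, 1203, 1460, 1717, 1974, 2231, 2488, 2744, 3001, 3258, 3515, 3772, 4029, 4286

j=1: r + 0k = 175.132 → ⌈·⌉ = 176
j=2: r + 1k = 432.014352… → ⌈·⌉ = 433
j=3: r + 2k = 688.896705… → ⌈·⌉ = 689
j=4: r + 3k = 945.779058… → ⌈·⌉ = 946
j=5: r + 4k = 1202.661411… → ⌈·⌉ = 1203
j=6: r + 5k = 1459.543764… → ⌈·⌉ = 1460
j=7: r + 6k = 1716.426117… → ⌈·⌉ = 1717
j=8: r + 7k = 1973.308470… → ⌈·⌉ = 1974
j=9: r + 8k = 2230.190823… → ⌈·⌉ = 2231
j=10: r + 9k = 2487.073176… → ⌈·⌉ = 2488
j=11: r + 10k = 2743.955529… → ⌈·⌉ = 2744
j=12: r + 11k = 3000.837882… → ⌈·⌉ = 3001
j=13: r + 12k = 3257.720235… → ⌈·⌉ = 3258
j=14: r + 13k = 3514.602588… → ⌈·⌉ = 3515
j=15: r + 14k = 3771.484941… → ⌈·⌉ = 3772
j=16: r + 15k = 4028.367294… → ⌈·⌉ = 4029
j=17: r + 16k = 4285.249647… → ⌈·⌉ = 4286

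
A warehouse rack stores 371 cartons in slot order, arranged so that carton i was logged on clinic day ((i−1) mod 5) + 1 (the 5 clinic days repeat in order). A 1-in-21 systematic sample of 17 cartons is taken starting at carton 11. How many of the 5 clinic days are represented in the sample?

Consecutive selections differ by k = 21, so their clinic day numbers differ by 21 mod 5 = 1.
gcd(21, 5) = 1, so the sample visits 5/1 = 5 distinct residues mod 5.
Start 11 is clinic day 1; the clinic days hit are 1, 2, 3, 4, 5.

5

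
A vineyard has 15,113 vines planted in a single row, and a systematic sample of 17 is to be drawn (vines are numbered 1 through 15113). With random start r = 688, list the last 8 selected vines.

k = N/n = 15113/17 = 889
10th selection = 688 + 9×889 = 8689
11th: 8689 + 889 = 9578
12th: 9578 + 889 = 10467
13th: 10467 + 889 = 11356
14th: 11356 + 889 = 12245
15th: 12245 + 889 = 13134
16th: 13134 + 889 = 14023
17th: 14023 + 889 = 14912

8689, 9578, 10467, 11356, 12245, 13134, 14023, 14912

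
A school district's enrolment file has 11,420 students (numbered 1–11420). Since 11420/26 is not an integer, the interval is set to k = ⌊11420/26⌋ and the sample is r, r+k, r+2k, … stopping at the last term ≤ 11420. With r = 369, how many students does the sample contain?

26

k = ⌊11420/26⌋ = 439
Achieved size = ⌊(11420 − 369)/439⌋ + 1 = ⌊11051/439⌋ + 1 = 25 + 1 = 26
(last selection: 369 + 25×439 = 11344 ≤ 11420; next would be 11783 > 11420)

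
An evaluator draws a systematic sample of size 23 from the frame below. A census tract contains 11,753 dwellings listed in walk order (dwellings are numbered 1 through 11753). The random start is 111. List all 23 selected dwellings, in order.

111, 622, 1133, 1644, 2155, 2666, 3177, 3688, 4199, 4710, 5221, 5732, 6243, 6754, 7265, 7776, 8287, 8798, 9309, 9820, 10331, 10842, 11353

k = N/n = 11753/23 = 511
dwelling 1: 111
dwelling 2: 111 + 511 = 622
dwelling 3: 622 + 511 = 1133
dwelling 4: 1133 + 511 = 1644
dwelling 5: 1644 + 511 = 2155
dwelling 6: 2155 + 511 = 2666
dwelling 7: 2666 + 511 = 3177
dwelling 8: 3177 + 511 = 3688
dwelling 9: 3688 + 511 = 4199
dwelling 10: 4199 + 511 = 4710
dwelling 11: 4710 + 511 = 5221
dwelling 12: 5221 + 511 = 5732
dwelling 13: 5732 + 511 = 6243
dwelling 14: 6243 + 511 = 6754
dwelling 15: 6754 + 511 = 7265
dwelling 16: 7265 + 511 = 7776
dwelling 17: 7776 + 511 = 8287
dwelling 18: 8287 + 511 = 8798
dwelling 19: 8798 + 511 = 9309
dwelling 20: 9309 + 511 = 9820
dwelling 21: 9820 + 511 = 10331
dwelling 22: 10331 + 511 = 10842
dwelling 23: 10842 + 511 = 11353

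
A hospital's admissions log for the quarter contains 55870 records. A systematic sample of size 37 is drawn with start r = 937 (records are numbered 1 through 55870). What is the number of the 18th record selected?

26607

k = 55870/37 = 1510
18th selection = r + (18−1)·k = 937 + 17×1510 = 937 + 25670 = 26607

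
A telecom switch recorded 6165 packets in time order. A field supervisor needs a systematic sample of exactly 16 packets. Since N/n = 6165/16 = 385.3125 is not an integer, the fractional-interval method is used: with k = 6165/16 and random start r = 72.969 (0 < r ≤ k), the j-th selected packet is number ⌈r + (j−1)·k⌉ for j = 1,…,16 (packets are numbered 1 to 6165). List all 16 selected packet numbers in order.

73, 459, 844, 1229, 1615, 2000, 2385, 2771, 3156, 3541, 3927, 4312, 4697, 5083, 5468, 5853

j=1: r + 0k = 72.969 → ⌈·⌉ = 73
j=2: r + 1k = 458.2815 → ⌈·⌉ = 459
j=3: r + 2k = 843.594 → ⌈·⌉ = 844
j=4: r + 3k = 1228.9065 → ⌈·⌉ = 1229
j=5: r + 4k = 1614.219 → ⌈·⌉ = 1615
j=6: r + 5k = 1999.5315 → ⌈·⌉ = 2000
j=7: r + 6k = 2384.844 → ⌈·⌉ = 2385
j=8: r + 7k = 2770.1565 → ⌈·⌉ = 2771
j=9: r + 8k = 3155.469 → ⌈·⌉ = 3156
j=10: r + 9k = 3540.7815 → ⌈·⌉ = 3541
j=11: r + 10k = 3926.094 → ⌈·⌉ = 3927
j=12: r + 11k = 4311.4065 → ⌈·⌉ = 4312
j=13: r + 12k = 4696.719 → ⌈·⌉ = 4697
j=14: r + 13k = 5082.0315 → ⌈·⌉ = 5083
j=15: r + 14k = 5467.344 → ⌈·⌉ = 5468
j=16: r + 15k = 5852.6565 → ⌈·⌉ = 5853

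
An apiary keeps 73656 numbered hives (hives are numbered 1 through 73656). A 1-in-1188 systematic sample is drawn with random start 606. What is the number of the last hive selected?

73074

k = 1188
62nd selection = r + (62−1)·k = 606 + 61×1188 = 606 + 72468 = 73074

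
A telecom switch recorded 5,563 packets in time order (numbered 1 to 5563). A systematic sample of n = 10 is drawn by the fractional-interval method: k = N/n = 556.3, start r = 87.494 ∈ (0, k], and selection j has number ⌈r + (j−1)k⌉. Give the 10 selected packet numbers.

j=1: r + 0k = 87.494 → ⌈·⌉ = 88
j=2: r + 1k = 643.794 → ⌈·⌉ = 644
j=3: r + 2k = 1200.094 → ⌈·⌉ = 1201
j=4: r + 3k = 1756.394 → ⌈·⌉ = 1757
j=5: r + 4k = 2312.694 → ⌈·⌉ = 2313
j=6: r + 5k = 2868.994 → ⌈·⌉ = 2869
j=7: r + 6k = 3425.294 → ⌈·⌉ = 3426
j=8: r + 7k = 3981.594 → ⌈·⌉ = 3982
j=9: r + 8k = 4537.894 → ⌈·⌉ = 4538
j=10: r + 9k = 5094.194 → ⌈·⌉ = 5095

88, 644, 1201, 1757, 2313, 2869, 3426, 3982, 4538, 5095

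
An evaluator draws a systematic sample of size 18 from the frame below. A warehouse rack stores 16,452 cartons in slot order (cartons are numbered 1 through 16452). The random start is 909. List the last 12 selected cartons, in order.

6393, 7307, 8221, 9135, 10049, 10963, 11877, 12791, 13705, 14619, 15533, 16447

k = N/n = 16452/18 = 914
7th selection = 909 + 6×914 = 6393
8th: 6393 + 914 = 7307
9th: 7307 + 914 = 8221
10th: 8221 + 914 = 9135
11th: 9135 + 914 = 10049
12th: 10049 + 914 = 10963
13th: 10963 + 914 = 11877
14th: 11877 + 914 = 12791
15th: 12791 + 914 = 13705
16th: 13705 + 914 = 14619
17th: 14619 + 914 = 15533
18th: 15533 + 914 = 16447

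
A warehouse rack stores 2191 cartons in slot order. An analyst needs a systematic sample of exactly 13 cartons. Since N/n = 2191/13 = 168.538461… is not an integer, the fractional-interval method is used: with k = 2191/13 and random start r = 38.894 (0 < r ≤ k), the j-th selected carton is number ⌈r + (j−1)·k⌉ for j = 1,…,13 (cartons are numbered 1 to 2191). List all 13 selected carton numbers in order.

39, 208, 376, 545, 714, 882, 1051, 1219, 1388, 1556, 1725, 1893, 2062

j=1: r + 0k = 38.894 → ⌈·⌉ = 39
j=2: r + 1k = 207.432461… → ⌈·⌉ = 208
j=3: r + 2k = 375.970923… → ⌈·⌉ = 376
j=4: r + 3k = 544.509384… → ⌈·⌉ = 545
j=5: r + 4k = 713.047846… → ⌈·⌉ = 714
j=6: r + 5k = 881.586307… → ⌈·⌉ = 882
j=7: r + 6k = 1050.124769… → ⌈·⌉ = 1051
j=8: r + 7k = 1218.663230… → ⌈·⌉ = 1219
j=9: r + 8k = 1387.201692… → ⌈·⌉ = 1388
j=10: r + 9k = 1555.740153… → ⌈·⌉ = 1556
j=11: r + 10k = 1724.278615… → ⌈·⌉ = 1725
j=12: r + 11k = 1892.817076… → ⌈·⌉ = 1893
j=13: r + 12k = 2061.355538… → ⌈·⌉ = 2062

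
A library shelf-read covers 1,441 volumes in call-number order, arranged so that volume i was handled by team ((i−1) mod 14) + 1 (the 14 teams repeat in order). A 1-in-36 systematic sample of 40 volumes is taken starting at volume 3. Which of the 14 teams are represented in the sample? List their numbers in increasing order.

1, 3, 5, 7, 9, 11, 13

Consecutive selections differ by k = 36, so their team numbers differ by 36 mod 14 = 8.
gcd(36, 14) = 2, so the sample visits 14/2 = 7 distinct residues mod 14.
Start 3 is team 3; the teams hit are 1, 3, 5, 7, 9, 11, 13.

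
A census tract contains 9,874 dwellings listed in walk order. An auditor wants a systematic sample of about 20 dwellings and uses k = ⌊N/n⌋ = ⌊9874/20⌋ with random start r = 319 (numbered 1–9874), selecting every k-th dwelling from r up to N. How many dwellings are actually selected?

20

k = ⌊9874/20⌋ = 493
Achieved size = ⌊(9874 − 319)/493⌋ + 1 = ⌊9555/493⌋ + 1 = 19 + 1 = 20
(last selection: 319 + 19×493 = 9686 ≤ 9874; next would be 10179 > 9874)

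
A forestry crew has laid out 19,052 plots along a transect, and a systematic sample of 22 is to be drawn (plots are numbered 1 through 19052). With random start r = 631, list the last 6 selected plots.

k = N/n = 19052/22 = 866
17th selection = 631 + 16×866 = 14487
18th: 14487 + 866 = 15353
19th: 15353 + 866 = 16219
20th: 16219 + 866 = 17085
21st: 17085 + 866 = 17951
22nd: 17951 + 866 = 18817

14487, 15353, 16219, 17085, 17951, 18817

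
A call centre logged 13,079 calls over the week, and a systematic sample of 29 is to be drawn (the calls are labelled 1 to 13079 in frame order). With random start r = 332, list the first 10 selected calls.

k = N/n = 13079/29 = 451
call 1: 332
call 2: 332 + 451 = 783
call 3: 783 + 451 = 1234
call 4: 1234 + 451 = 1685
call 5: 1685 + 451 = 2136
call 6: 2136 + 451 = 2587
call 7: 2587 + 451 = 3038
call 8: 3038 + 451 = 3489
call 9: 3489 + 451 = 3940
call 10: 3940 + 451 = 4391

332, 783, 1234, 1685, 2136, 2587, 3038, 3489, 3940, 4391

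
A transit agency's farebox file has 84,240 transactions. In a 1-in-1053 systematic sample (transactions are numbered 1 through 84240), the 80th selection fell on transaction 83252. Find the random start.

65

k = 1053
r = 83252 − (80−1)×1053 = 83252 − 83187 = 65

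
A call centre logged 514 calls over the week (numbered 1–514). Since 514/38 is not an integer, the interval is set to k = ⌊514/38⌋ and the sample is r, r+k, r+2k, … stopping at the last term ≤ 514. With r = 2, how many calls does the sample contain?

40

k = ⌊514/38⌋ = 13
Achieved size = ⌊(514 − 2)/13⌋ + 1 = ⌊512/13⌋ + 1 = 39 + 1 = 40
(last selection: 2 + 39×13 = 509 ≤ 514; next would be 522 > 514)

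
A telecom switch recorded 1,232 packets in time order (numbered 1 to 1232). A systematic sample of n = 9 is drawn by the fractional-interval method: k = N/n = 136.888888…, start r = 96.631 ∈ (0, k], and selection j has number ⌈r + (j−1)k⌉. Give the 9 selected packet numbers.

97, 234, 371, 508, 645, 782, 918, 1055, 1192

j=1: r + 0k = 96.631 → ⌈·⌉ = 97
j=2: r + 1k = 233.519888… → ⌈·⌉ = 234
j=3: r + 2k = 370.408777… → ⌈·⌉ = 371
j=4: r + 3k = 507.297666… → ⌈·⌉ = 508
j=5: r + 4k = 644.186555… → ⌈·⌉ = 645
j=6: r + 5k = 781.075444… → ⌈·⌉ = 782
j=7: r + 6k = 917.964333… → ⌈·⌉ = 918
j=8: r + 7k = 1054.853222… → ⌈·⌉ = 1055
j=9: r + 8k = 1191.742111… → ⌈·⌉ = 1192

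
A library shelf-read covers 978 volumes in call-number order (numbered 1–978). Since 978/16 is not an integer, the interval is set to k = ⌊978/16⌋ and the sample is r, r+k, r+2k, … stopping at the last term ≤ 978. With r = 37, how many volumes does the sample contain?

k = ⌊978/16⌋ = 61
Achieved size = ⌊(978 − 37)/61⌋ + 1 = ⌊941/61⌋ + 1 = 15 + 1 = 16
(last selection: 37 + 15×61 = 952 ≤ 978; next would be 1013 > 978)

16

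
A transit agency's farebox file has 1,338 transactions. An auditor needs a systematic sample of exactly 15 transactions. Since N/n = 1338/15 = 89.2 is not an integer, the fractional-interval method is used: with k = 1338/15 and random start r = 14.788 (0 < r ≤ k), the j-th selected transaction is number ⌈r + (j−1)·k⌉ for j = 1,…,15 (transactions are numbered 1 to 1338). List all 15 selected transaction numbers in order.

15, 104, 194, 283, 372, 461, 550, 640, 729, 818, 907, 996, 1086, 1175, 1264

j=1: r + 0k = 14.788 → ⌈·⌉ = 15
j=2: r + 1k = 103.988 → ⌈·⌉ = 104
j=3: r + 2k = 193.188 → ⌈·⌉ = 194
j=4: r + 3k = 282.388 → ⌈·⌉ = 283
j=5: r + 4k = 371.588 → ⌈·⌉ = 372
j=6: r + 5k = 460.788 → ⌈·⌉ = 461
j=7: r + 6k = 549.988 → ⌈·⌉ = 550
j=8: r + 7k = 639.188 → ⌈·⌉ = 640
j=9: r + 8k = 728.388 → ⌈·⌉ = 729
j=10: r + 9k = 817.588 → ⌈·⌉ = 818
j=11: r + 10k = 906.788 → ⌈·⌉ = 907
j=12: r + 11k = 995.988 → ⌈·⌉ = 996
j=13: r + 12k = 1085.188 → ⌈·⌉ = 1086
j=14: r + 13k = 1174.388 → ⌈·⌉ = 1175
j=15: r + 14k = 1263.588 → ⌈·⌉ = 1264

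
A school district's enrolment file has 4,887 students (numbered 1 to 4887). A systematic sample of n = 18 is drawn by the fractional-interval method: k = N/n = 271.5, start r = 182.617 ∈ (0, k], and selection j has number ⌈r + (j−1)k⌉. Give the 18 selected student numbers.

j=1: r + 0k = 182.617 → ⌈·⌉ = 183
j=2: r + 1k = 454.117 → ⌈·⌉ = 455
j=3: r + 2k = 725.617 → ⌈·⌉ = 726
j=4: r + 3k = 997.117 → ⌈·⌉ = 998
j=5: r + 4k = 1268.617 → ⌈·⌉ = 1269
j=6: r + 5k = 1540.117 → ⌈·⌉ = 1541
j=7: r + 6k = 1811.617 → ⌈·⌉ = 1812
j=8: r + 7k = 2083.117 → ⌈·⌉ = 2084
j=9: r + 8k = 2354.617 → ⌈·⌉ = 2355
j=10: r + 9k = 2626.117 → ⌈·⌉ = 2627
j=11: r + 10k = 2897.617 → ⌈·⌉ = 2898
j=12: r + 11k = 3169.117 → ⌈·⌉ = 3170
j=13: r + 12k = 3440.617 → ⌈·⌉ = 3441
j=14: r + 13k = 3712.117 → ⌈·⌉ = 3713
j=15: r + 14k = 3983.617 → ⌈·⌉ = 3984
j=16: r + 15k = 4255.117 → ⌈·⌉ = 4256
j=17: r + 16k = 4526.617 → ⌈·⌉ = 4527
j=18: r + 17k = 4798.117 → ⌈·⌉ = 4799

183, 455, 726, 998, 1269, 1541, 1812, 2084, 2355, 2627, 2898, 3170, 3441, 3713, 3984, 4256, 4527, 4799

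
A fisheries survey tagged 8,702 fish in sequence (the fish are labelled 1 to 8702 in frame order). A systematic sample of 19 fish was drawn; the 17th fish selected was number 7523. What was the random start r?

k = 8702/19 = 458
r = 7523 − (17−1)×458 = 7523 − 7328 = 195

195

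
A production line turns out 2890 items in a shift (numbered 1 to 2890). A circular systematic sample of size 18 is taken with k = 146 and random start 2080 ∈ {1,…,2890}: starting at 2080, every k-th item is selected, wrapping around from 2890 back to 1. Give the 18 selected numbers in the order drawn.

2080, 2226, 2372, 2518, 2664, 2810, 66, 212, 358, 504, 650, 796, 942, 1088, 1234, 1380, 1526, 1672

Selection 1: 2080
Selection 2: 2080 + 146 = 2226
Selection 3: 2226 + 146 = 2372
Selection 4: 2372 + 146 = 2518
Selection 5: 2518 + 146 = 2664
Selection 6: 2664 + 146 = 2810
Selection 7: 2810 + 146 = 2956 → 2956 − 2890 = 66
Selection 8: 66 + 146 = 212
Selection 9: 212 + 146 = 358
Selection 10: 358 + 146 = 504
Selection 11: 504 + 146 = 650
Selection 12: 650 + 146 = 796
Selection 13: 796 + 146 = 942
Selection 14: 942 + 146 = 1088
Selection 15: 1088 + 146 = 1234
Selection 16: 1234 + 146 = 1380
Selection 17: 1380 + 146 = 1526
Selection 18: 1526 + 146 = 1672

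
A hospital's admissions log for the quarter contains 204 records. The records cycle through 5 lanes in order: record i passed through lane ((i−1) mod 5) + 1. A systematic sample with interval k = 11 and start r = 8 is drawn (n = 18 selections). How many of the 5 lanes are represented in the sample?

5

Consecutive selections differ by k = 11, so their lane numbers differ by 11 mod 5 = 1.
gcd(11, 5) = 1, so the sample visits 5/1 = 5 distinct residues mod 5.
Start 8 is lane 3; the lanes hit are 1, 2, 3, 4, 5.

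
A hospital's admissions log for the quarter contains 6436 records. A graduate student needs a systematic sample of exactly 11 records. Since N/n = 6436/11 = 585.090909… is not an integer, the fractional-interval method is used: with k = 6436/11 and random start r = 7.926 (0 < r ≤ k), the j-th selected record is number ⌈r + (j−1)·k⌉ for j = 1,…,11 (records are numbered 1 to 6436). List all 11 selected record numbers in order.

8, 594, 1179, 1764, 2349, 2934, 3519, 4104, 4689, 5274, 5859

j=1: r + 0k = 7.926 → ⌈·⌉ = 8
j=2: r + 1k = 593.016909… → ⌈·⌉ = 594
j=3: r + 2k = 1178.107818… → ⌈·⌉ = 1179
j=4: r + 3k = 1763.198727… → ⌈·⌉ = 1764
j=5: r + 4k = 2348.289636… → ⌈·⌉ = 2349
j=6: r + 5k = 2933.380545… → ⌈·⌉ = 2934
j=7: r + 6k = 3518.471454… → ⌈·⌉ = 3519
j=8: r + 7k = 4103.562363… → ⌈·⌉ = 4104
j=9: r + 8k = 4688.653272… → ⌈·⌉ = 4689
j=10: r + 9k = 5273.744181… → ⌈·⌉ = 5274
j=11: r + 10k = 5858.835090… → ⌈·⌉ = 5859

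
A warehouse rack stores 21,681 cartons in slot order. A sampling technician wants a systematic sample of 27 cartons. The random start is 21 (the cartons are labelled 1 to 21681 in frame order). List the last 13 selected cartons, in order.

11263, 12066, 12869, 13672, 14475, 15278, 16081, 16884, 17687, 18490, 19293, 20096, 20899

k = N/n = 21681/27 = 803
15th selection = 21 + 14×803 = 11263
16th: 11263 + 803 = 12066
17th: 12066 + 803 = 12869
18th: 12869 + 803 = 13672
19th: 13672 + 803 = 14475
20th: 14475 + 803 = 15278
21st: 15278 + 803 = 16081
22nd: 16081 + 803 = 16884
23rd: 16884 + 803 = 17687
24th: 17687 + 803 = 18490
25th: 18490 + 803 = 19293
26th: 19293 + 803 = 20096
27th: 20096 + 803 = 20899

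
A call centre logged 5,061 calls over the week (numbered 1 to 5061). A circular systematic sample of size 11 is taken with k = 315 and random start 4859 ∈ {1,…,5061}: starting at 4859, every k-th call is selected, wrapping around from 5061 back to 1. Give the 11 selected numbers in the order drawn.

4859, 113, 428, 743, 1058, 1373, 1688, 2003, 2318, 2633, 2948

Selection 1: 4859
Selection 2: 4859 + 315 = 5174 → 5174 − 5061 = 113
Selection 3: 113 + 315 = 428
Selection 4: 428 + 315 = 743
Selection 5: 743 + 315 = 1058
Selection 6: 1058 + 315 = 1373
Selection 7: 1373 + 315 = 1688
Selection 8: 1688 + 315 = 2003
Selection 9: 2003 + 315 = 2318
Selection 10: 2318 + 315 = 2633
Selection 11: 2633 + 315 = 2948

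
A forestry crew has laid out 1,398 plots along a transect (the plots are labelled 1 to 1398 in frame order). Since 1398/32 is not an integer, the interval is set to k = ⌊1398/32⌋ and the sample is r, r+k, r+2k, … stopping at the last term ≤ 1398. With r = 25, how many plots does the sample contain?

k = ⌊1398/32⌋ = 43
Achieved size = ⌊(1398 − 25)/43⌋ + 1 = ⌊1373/43⌋ + 1 = 31 + 1 = 32
(last selection: 25 + 31×43 = 1358 ≤ 1398; next would be 1401 > 1398)

32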